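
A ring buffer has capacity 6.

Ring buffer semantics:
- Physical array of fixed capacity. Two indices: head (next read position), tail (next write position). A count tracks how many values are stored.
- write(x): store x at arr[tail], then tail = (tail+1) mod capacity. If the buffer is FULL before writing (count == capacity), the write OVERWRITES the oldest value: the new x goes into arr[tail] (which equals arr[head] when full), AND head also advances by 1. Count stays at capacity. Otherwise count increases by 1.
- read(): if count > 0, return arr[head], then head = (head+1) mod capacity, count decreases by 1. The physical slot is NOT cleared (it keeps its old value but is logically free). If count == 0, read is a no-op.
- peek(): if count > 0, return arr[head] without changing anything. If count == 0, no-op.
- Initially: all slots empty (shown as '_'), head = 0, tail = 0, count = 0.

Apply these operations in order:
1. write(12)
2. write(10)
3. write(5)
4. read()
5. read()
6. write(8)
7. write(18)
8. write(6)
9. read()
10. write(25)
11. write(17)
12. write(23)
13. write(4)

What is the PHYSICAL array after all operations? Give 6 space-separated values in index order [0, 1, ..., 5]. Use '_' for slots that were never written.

Answer: 25 17 23 4 18 6

Derivation:
After op 1 (write(12)): arr=[12 _ _ _ _ _] head=0 tail=1 count=1
After op 2 (write(10)): arr=[12 10 _ _ _ _] head=0 tail=2 count=2
After op 3 (write(5)): arr=[12 10 5 _ _ _] head=0 tail=3 count=3
After op 4 (read()): arr=[12 10 5 _ _ _] head=1 tail=3 count=2
After op 5 (read()): arr=[12 10 5 _ _ _] head=2 tail=3 count=1
After op 6 (write(8)): arr=[12 10 5 8 _ _] head=2 tail=4 count=2
After op 7 (write(18)): arr=[12 10 5 8 18 _] head=2 tail=5 count=3
After op 8 (write(6)): arr=[12 10 5 8 18 6] head=2 tail=0 count=4
After op 9 (read()): arr=[12 10 5 8 18 6] head=3 tail=0 count=3
After op 10 (write(25)): arr=[25 10 5 8 18 6] head=3 tail=1 count=4
After op 11 (write(17)): arr=[25 17 5 8 18 6] head=3 tail=2 count=5
After op 12 (write(23)): arr=[25 17 23 8 18 6] head=3 tail=3 count=6
After op 13 (write(4)): arr=[25 17 23 4 18 6] head=4 tail=4 count=6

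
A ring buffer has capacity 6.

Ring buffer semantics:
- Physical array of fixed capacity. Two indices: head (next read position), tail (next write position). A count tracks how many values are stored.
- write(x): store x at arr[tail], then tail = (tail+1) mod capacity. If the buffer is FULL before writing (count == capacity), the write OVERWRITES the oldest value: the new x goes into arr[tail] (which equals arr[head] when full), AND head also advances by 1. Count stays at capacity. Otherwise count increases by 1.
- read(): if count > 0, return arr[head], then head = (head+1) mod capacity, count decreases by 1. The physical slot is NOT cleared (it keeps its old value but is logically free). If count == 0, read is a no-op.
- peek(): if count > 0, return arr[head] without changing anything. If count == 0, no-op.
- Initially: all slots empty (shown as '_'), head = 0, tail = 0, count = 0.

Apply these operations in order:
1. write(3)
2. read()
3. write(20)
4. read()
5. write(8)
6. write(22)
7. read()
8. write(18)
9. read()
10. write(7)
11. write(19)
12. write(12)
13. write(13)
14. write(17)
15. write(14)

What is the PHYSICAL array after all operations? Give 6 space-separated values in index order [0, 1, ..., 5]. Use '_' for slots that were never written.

Answer: 19 12 13 17 14 7

Derivation:
After op 1 (write(3)): arr=[3 _ _ _ _ _] head=0 tail=1 count=1
After op 2 (read()): arr=[3 _ _ _ _ _] head=1 tail=1 count=0
After op 3 (write(20)): arr=[3 20 _ _ _ _] head=1 tail=2 count=1
After op 4 (read()): arr=[3 20 _ _ _ _] head=2 tail=2 count=0
After op 5 (write(8)): arr=[3 20 8 _ _ _] head=2 tail=3 count=1
After op 6 (write(22)): arr=[3 20 8 22 _ _] head=2 tail=4 count=2
After op 7 (read()): arr=[3 20 8 22 _ _] head=3 tail=4 count=1
After op 8 (write(18)): arr=[3 20 8 22 18 _] head=3 tail=5 count=2
After op 9 (read()): arr=[3 20 8 22 18 _] head=4 tail=5 count=1
After op 10 (write(7)): arr=[3 20 8 22 18 7] head=4 tail=0 count=2
After op 11 (write(19)): arr=[19 20 8 22 18 7] head=4 tail=1 count=3
After op 12 (write(12)): arr=[19 12 8 22 18 7] head=4 tail=2 count=4
After op 13 (write(13)): arr=[19 12 13 22 18 7] head=4 tail=3 count=5
After op 14 (write(17)): arr=[19 12 13 17 18 7] head=4 tail=4 count=6
After op 15 (write(14)): arr=[19 12 13 17 14 7] head=5 tail=5 count=6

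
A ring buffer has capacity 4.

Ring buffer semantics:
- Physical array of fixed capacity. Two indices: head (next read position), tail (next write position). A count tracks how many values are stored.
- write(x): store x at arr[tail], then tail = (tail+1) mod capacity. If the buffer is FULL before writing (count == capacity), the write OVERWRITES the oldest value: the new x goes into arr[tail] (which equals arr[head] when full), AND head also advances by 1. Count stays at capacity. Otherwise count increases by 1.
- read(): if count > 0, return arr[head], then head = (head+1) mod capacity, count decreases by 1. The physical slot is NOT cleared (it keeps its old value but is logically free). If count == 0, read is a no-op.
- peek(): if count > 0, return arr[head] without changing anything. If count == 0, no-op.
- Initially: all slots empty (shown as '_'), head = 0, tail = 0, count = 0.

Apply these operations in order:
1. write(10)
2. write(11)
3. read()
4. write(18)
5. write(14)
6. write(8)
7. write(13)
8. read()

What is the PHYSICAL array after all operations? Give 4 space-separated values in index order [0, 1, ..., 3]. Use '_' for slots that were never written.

Answer: 8 13 18 14

Derivation:
After op 1 (write(10)): arr=[10 _ _ _] head=0 tail=1 count=1
After op 2 (write(11)): arr=[10 11 _ _] head=0 tail=2 count=2
After op 3 (read()): arr=[10 11 _ _] head=1 tail=2 count=1
After op 4 (write(18)): arr=[10 11 18 _] head=1 tail=3 count=2
After op 5 (write(14)): arr=[10 11 18 14] head=1 tail=0 count=3
After op 6 (write(8)): arr=[8 11 18 14] head=1 tail=1 count=4
After op 7 (write(13)): arr=[8 13 18 14] head=2 tail=2 count=4
After op 8 (read()): arr=[8 13 18 14] head=3 tail=2 count=3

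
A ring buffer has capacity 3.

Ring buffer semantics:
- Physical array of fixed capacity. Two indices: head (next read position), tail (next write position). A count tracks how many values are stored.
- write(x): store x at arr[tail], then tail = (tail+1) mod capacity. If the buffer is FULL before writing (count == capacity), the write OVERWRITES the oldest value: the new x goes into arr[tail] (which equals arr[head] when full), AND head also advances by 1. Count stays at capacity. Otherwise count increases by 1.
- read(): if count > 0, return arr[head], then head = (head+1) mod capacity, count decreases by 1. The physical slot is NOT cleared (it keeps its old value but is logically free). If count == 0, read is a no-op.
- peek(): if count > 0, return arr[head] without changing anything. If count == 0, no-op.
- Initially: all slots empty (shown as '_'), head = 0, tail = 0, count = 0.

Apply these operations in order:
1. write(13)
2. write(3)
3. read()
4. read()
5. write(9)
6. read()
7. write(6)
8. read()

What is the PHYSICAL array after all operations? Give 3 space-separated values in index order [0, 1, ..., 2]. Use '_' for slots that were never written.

Answer: 6 3 9

Derivation:
After op 1 (write(13)): arr=[13 _ _] head=0 tail=1 count=1
After op 2 (write(3)): arr=[13 3 _] head=0 tail=2 count=2
After op 3 (read()): arr=[13 3 _] head=1 tail=2 count=1
After op 4 (read()): arr=[13 3 _] head=2 tail=2 count=0
After op 5 (write(9)): arr=[13 3 9] head=2 tail=0 count=1
After op 6 (read()): arr=[13 3 9] head=0 tail=0 count=0
After op 7 (write(6)): arr=[6 3 9] head=0 tail=1 count=1
After op 8 (read()): arr=[6 3 9] head=1 tail=1 count=0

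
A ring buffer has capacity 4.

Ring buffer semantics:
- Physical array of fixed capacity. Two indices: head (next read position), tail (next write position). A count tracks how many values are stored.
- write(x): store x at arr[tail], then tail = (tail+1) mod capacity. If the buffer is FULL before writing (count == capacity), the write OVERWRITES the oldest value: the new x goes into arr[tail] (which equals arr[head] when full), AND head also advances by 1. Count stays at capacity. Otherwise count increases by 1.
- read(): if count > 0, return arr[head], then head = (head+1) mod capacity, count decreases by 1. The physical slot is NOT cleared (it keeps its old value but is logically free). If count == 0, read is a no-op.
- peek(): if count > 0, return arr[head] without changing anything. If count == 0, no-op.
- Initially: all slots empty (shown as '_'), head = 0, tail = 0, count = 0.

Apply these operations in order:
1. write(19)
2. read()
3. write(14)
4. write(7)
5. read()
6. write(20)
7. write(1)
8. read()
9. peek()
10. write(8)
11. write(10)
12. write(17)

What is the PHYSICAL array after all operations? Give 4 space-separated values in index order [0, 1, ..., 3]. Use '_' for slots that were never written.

Answer: 1 8 10 17

Derivation:
After op 1 (write(19)): arr=[19 _ _ _] head=0 tail=1 count=1
After op 2 (read()): arr=[19 _ _ _] head=1 tail=1 count=0
After op 3 (write(14)): arr=[19 14 _ _] head=1 tail=2 count=1
After op 4 (write(7)): arr=[19 14 7 _] head=1 tail=3 count=2
After op 5 (read()): arr=[19 14 7 _] head=2 tail=3 count=1
After op 6 (write(20)): arr=[19 14 7 20] head=2 tail=0 count=2
After op 7 (write(1)): arr=[1 14 7 20] head=2 tail=1 count=3
After op 8 (read()): arr=[1 14 7 20] head=3 tail=1 count=2
After op 9 (peek()): arr=[1 14 7 20] head=3 tail=1 count=2
After op 10 (write(8)): arr=[1 8 7 20] head=3 tail=2 count=3
After op 11 (write(10)): arr=[1 8 10 20] head=3 tail=3 count=4
After op 12 (write(17)): arr=[1 8 10 17] head=0 tail=0 count=4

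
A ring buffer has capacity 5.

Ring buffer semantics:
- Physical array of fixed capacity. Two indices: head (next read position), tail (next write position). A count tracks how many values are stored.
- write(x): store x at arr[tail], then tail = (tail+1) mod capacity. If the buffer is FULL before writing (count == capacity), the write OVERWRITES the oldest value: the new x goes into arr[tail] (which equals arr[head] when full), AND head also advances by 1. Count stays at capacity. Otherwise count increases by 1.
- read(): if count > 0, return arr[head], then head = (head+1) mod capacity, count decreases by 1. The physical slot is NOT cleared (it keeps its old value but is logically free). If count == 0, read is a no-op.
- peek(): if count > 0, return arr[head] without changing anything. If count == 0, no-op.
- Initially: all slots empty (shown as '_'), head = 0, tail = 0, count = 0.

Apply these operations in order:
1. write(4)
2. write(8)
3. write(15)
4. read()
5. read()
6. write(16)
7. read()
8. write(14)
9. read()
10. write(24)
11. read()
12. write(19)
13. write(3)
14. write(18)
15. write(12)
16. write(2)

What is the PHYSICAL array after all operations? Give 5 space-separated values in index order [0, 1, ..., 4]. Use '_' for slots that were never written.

Answer: 2 19 3 18 12

Derivation:
After op 1 (write(4)): arr=[4 _ _ _ _] head=0 tail=1 count=1
After op 2 (write(8)): arr=[4 8 _ _ _] head=0 tail=2 count=2
After op 3 (write(15)): arr=[4 8 15 _ _] head=0 tail=3 count=3
After op 4 (read()): arr=[4 8 15 _ _] head=1 tail=3 count=2
After op 5 (read()): arr=[4 8 15 _ _] head=2 tail=3 count=1
After op 6 (write(16)): arr=[4 8 15 16 _] head=2 tail=4 count=2
After op 7 (read()): arr=[4 8 15 16 _] head=3 tail=4 count=1
After op 8 (write(14)): arr=[4 8 15 16 14] head=3 tail=0 count=2
After op 9 (read()): arr=[4 8 15 16 14] head=4 tail=0 count=1
After op 10 (write(24)): arr=[24 8 15 16 14] head=4 tail=1 count=2
After op 11 (read()): arr=[24 8 15 16 14] head=0 tail=1 count=1
After op 12 (write(19)): arr=[24 19 15 16 14] head=0 tail=2 count=2
After op 13 (write(3)): arr=[24 19 3 16 14] head=0 tail=3 count=3
After op 14 (write(18)): arr=[24 19 3 18 14] head=0 tail=4 count=4
After op 15 (write(12)): arr=[24 19 3 18 12] head=0 tail=0 count=5
After op 16 (write(2)): arr=[2 19 3 18 12] head=1 tail=1 count=5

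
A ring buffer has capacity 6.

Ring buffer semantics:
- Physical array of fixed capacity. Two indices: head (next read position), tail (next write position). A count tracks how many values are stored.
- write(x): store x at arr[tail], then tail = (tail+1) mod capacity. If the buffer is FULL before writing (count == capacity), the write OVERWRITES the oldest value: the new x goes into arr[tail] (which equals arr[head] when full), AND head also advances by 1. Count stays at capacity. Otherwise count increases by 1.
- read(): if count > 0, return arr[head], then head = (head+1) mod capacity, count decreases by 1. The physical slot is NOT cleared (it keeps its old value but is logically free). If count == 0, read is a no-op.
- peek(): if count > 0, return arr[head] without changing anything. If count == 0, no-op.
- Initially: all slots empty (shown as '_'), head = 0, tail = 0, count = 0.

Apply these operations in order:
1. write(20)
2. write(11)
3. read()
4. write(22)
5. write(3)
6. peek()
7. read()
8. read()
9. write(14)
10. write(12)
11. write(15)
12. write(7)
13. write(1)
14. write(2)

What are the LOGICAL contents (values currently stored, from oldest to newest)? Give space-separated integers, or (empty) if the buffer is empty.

After op 1 (write(20)): arr=[20 _ _ _ _ _] head=0 tail=1 count=1
After op 2 (write(11)): arr=[20 11 _ _ _ _] head=0 tail=2 count=2
After op 3 (read()): arr=[20 11 _ _ _ _] head=1 tail=2 count=1
After op 4 (write(22)): arr=[20 11 22 _ _ _] head=1 tail=3 count=2
After op 5 (write(3)): arr=[20 11 22 3 _ _] head=1 tail=4 count=3
After op 6 (peek()): arr=[20 11 22 3 _ _] head=1 tail=4 count=3
After op 7 (read()): arr=[20 11 22 3 _ _] head=2 tail=4 count=2
After op 8 (read()): arr=[20 11 22 3 _ _] head=3 tail=4 count=1
After op 9 (write(14)): arr=[20 11 22 3 14 _] head=3 tail=5 count=2
After op 10 (write(12)): arr=[20 11 22 3 14 12] head=3 tail=0 count=3
After op 11 (write(15)): arr=[15 11 22 3 14 12] head=3 tail=1 count=4
After op 12 (write(7)): arr=[15 7 22 3 14 12] head=3 tail=2 count=5
After op 13 (write(1)): arr=[15 7 1 3 14 12] head=3 tail=3 count=6
After op 14 (write(2)): arr=[15 7 1 2 14 12] head=4 tail=4 count=6

Answer: 14 12 15 7 1 2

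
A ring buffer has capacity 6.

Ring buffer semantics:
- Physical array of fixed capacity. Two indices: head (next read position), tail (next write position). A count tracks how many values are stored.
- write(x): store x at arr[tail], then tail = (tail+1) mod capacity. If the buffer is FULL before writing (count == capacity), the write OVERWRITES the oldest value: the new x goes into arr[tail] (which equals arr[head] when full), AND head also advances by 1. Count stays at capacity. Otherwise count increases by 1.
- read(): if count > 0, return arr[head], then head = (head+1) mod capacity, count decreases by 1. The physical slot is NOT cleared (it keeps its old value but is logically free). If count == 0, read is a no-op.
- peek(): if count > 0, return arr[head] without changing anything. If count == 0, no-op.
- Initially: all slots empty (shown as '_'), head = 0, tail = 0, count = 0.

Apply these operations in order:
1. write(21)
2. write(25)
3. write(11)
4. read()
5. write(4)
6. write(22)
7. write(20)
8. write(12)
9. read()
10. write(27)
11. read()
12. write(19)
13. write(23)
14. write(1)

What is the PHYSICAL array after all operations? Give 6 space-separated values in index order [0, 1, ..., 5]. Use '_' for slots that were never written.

After op 1 (write(21)): arr=[21 _ _ _ _ _] head=0 tail=1 count=1
After op 2 (write(25)): arr=[21 25 _ _ _ _] head=0 tail=2 count=2
After op 3 (write(11)): arr=[21 25 11 _ _ _] head=0 tail=3 count=3
After op 4 (read()): arr=[21 25 11 _ _ _] head=1 tail=3 count=2
After op 5 (write(4)): arr=[21 25 11 4 _ _] head=1 tail=4 count=3
After op 6 (write(22)): arr=[21 25 11 4 22 _] head=1 tail=5 count=4
After op 7 (write(20)): arr=[21 25 11 4 22 20] head=1 tail=0 count=5
After op 8 (write(12)): arr=[12 25 11 4 22 20] head=1 tail=1 count=6
After op 9 (read()): arr=[12 25 11 4 22 20] head=2 tail=1 count=5
After op 10 (write(27)): arr=[12 27 11 4 22 20] head=2 tail=2 count=6
After op 11 (read()): arr=[12 27 11 4 22 20] head=3 tail=2 count=5
After op 12 (write(19)): arr=[12 27 19 4 22 20] head=3 tail=3 count=6
After op 13 (write(23)): arr=[12 27 19 23 22 20] head=4 tail=4 count=6
After op 14 (write(1)): arr=[12 27 19 23 1 20] head=5 tail=5 count=6

Answer: 12 27 19 23 1 20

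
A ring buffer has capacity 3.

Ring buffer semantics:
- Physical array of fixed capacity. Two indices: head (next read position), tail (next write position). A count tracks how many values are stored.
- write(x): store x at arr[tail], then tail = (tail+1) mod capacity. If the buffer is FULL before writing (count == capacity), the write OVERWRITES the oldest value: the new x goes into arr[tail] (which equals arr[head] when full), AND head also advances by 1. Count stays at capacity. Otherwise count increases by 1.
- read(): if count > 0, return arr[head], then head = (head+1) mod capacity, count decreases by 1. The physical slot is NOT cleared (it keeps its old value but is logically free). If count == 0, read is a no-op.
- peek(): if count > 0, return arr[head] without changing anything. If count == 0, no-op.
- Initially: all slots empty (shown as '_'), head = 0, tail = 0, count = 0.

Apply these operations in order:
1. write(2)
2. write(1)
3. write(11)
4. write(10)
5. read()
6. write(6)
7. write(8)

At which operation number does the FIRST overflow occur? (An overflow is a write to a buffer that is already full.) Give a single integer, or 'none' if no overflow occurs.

Answer: 4

Derivation:
After op 1 (write(2)): arr=[2 _ _] head=0 tail=1 count=1
After op 2 (write(1)): arr=[2 1 _] head=0 tail=2 count=2
After op 3 (write(11)): arr=[2 1 11] head=0 tail=0 count=3
After op 4 (write(10)): arr=[10 1 11] head=1 tail=1 count=3
After op 5 (read()): arr=[10 1 11] head=2 tail=1 count=2
After op 6 (write(6)): arr=[10 6 11] head=2 tail=2 count=3
After op 7 (write(8)): arr=[10 6 8] head=0 tail=0 count=3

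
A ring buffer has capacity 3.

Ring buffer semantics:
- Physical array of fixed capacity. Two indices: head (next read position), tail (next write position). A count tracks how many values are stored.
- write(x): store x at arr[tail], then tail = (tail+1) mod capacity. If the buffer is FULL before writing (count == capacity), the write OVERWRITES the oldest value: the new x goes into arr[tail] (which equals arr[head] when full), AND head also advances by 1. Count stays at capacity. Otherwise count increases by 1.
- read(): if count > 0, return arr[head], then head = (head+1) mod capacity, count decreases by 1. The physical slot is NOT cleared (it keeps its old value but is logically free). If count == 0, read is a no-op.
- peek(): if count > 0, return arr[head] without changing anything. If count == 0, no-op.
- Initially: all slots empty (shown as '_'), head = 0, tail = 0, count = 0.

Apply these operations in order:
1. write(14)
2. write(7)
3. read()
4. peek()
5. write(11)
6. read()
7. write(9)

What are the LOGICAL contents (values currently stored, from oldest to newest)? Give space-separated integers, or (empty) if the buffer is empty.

After op 1 (write(14)): arr=[14 _ _] head=0 tail=1 count=1
After op 2 (write(7)): arr=[14 7 _] head=0 tail=2 count=2
After op 3 (read()): arr=[14 7 _] head=1 tail=2 count=1
After op 4 (peek()): arr=[14 7 _] head=1 tail=2 count=1
After op 5 (write(11)): arr=[14 7 11] head=1 tail=0 count=2
After op 6 (read()): arr=[14 7 11] head=2 tail=0 count=1
After op 7 (write(9)): arr=[9 7 11] head=2 tail=1 count=2

Answer: 11 9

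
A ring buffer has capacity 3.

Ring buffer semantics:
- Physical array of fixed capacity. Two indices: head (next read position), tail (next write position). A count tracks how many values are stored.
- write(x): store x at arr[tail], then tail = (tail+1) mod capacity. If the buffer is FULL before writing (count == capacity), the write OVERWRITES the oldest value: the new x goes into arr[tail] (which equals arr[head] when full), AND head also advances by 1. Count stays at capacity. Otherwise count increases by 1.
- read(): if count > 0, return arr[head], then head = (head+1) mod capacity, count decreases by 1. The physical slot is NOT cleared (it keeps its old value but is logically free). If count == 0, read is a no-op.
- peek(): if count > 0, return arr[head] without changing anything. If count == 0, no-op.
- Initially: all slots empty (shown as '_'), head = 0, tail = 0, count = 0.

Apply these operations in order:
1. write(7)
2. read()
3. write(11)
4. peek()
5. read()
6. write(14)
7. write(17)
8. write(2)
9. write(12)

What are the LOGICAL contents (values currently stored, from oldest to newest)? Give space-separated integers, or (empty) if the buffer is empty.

Answer: 17 2 12

Derivation:
After op 1 (write(7)): arr=[7 _ _] head=0 tail=1 count=1
After op 2 (read()): arr=[7 _ _] head=1 tail=1 count=0
After op 3 (write(11)): arr=[7 11 _] head=1 tail=2 count=1
After op 4 (peek()): arr=[7 11 _] head=1 tail=2 count=1
After op 5 (read()): arr=[7 11 _] head=2 tail=2 count=0
After op 6 (write(14)): arr=[7 11 14] head=2 tail=0 count=1
After op 7 (write(17)): arr=[17 11 14] head=2 tail=1 count=2
After op 8 (write(2)): arr=[17 2 14] head=2 tail=2 count=3
After op 9 (write(12)): arr=[17 2 12] head=0 tail=0 count=3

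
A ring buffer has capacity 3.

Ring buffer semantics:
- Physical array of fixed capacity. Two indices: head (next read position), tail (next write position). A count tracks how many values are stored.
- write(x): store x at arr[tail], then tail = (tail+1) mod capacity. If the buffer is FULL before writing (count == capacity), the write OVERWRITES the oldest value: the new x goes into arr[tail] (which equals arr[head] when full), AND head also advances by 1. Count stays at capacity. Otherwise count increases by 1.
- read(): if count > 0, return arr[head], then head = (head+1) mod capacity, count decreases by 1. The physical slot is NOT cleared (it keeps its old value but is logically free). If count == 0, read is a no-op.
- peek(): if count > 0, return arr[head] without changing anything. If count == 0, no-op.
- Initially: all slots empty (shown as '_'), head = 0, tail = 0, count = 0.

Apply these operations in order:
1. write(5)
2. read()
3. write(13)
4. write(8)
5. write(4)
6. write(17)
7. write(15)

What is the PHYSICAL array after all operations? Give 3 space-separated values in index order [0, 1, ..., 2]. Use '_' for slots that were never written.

Answer: 4 17 15

Derivation:
After op 1 (write(5)): arr=[5 _ _] head=0 tail=1 count=1
After op 2 (read()): arr=[5 _ _] head=1 tail=1 count=0
After op 3 (write(13)): arr=[5 13 _] head=1 tail=2 count=1
After op 4 (write(8)): arr=[5 13 8] head=1 tail=0 count=2
After op 5 (write(4)): arr=[4 13 8] head=1 tail=1 count=3
After op 6 (write(17)): arr=[4 17 8] head=2 tail=2 count=3
After op 7 (write(15)): arr=[4 17 15] head=0 tail=0 count=3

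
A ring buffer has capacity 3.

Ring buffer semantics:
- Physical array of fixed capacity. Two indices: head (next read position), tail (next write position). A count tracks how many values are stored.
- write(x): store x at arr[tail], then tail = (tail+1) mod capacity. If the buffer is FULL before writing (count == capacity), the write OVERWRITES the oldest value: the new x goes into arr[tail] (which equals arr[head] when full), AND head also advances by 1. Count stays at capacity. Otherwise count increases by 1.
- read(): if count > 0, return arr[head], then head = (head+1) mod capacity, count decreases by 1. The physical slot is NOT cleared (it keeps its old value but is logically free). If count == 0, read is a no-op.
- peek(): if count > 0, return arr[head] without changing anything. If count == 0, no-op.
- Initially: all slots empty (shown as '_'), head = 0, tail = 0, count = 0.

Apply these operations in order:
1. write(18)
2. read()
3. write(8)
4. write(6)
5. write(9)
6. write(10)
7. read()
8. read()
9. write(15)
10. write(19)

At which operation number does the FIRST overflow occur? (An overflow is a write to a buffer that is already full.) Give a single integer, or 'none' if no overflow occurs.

After op 1 (write(18)): arr=[18 _ _] head=0 tail=1 count=1
After op 2 (read()): arr=[18 _ _] head=1 tail=1 count=0
After op 3 (write(8)): arr=[18 8 _] head=1 tail=2 count=1
After op 4 (write(6)): arr=[18 8 6] head=1 tail=0 count=2
After op 5 (write(9)): arr=[9 8 6] head=1 tail=1 count=3
After op 6 (write(10)): arr=[9 10 6] head=2 tail=2 count=3
After op 7 (read()): arr=[9 10 6] head=0 tail=2 count=2
After op 8 (read()): arr=[9 10 6] head=1 tail=2 count=1
After op 9 (write(15)): arr=[9 10 15] head=1 tail=0 count=2
After op 10 (write(19)): arr=[19 10 15] head=1 tail=1 count=3

Answer: 6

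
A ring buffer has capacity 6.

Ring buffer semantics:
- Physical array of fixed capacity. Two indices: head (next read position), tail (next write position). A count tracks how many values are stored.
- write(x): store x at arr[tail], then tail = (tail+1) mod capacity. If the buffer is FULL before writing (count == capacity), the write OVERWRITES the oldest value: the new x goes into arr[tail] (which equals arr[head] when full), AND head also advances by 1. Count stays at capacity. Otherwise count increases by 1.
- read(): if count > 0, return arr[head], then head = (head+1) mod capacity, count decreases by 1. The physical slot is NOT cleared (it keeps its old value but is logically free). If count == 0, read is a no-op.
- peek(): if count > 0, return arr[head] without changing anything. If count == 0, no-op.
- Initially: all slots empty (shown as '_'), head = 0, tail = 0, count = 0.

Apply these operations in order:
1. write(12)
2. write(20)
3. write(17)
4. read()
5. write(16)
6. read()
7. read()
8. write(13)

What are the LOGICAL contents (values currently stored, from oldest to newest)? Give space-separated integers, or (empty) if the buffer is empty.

After op 1 (write(12)): arr=[12 _ _ _ _ _] head=0 tail=1 count=1
After op 2 (write(20)): arr=[12 20 _ _ _ _] head=0 tail=2 count=2
After op 3 (write(17)): arr=[12 20 17 _ _ _] head=0 tail=3 count=3
After op 4 (read()): arr=[12 20 17 _ _ _] head=1 tail=3 count=2
After op 5 (write(16)): arr=[12 20 17 16 _ _] head=1 tail=4 count=3
After op 6 (read()): arr=[12 20 17 16 _ _] head=2 tail=4 count=2
After op 7 (read()): arr=[12 20 17 16 _ _] head=3 tail=4 count=1
After op 8 (write(13)): arr=[12 20 17 16 13 _] head=3 tail=5 count=2

Answer: 16 13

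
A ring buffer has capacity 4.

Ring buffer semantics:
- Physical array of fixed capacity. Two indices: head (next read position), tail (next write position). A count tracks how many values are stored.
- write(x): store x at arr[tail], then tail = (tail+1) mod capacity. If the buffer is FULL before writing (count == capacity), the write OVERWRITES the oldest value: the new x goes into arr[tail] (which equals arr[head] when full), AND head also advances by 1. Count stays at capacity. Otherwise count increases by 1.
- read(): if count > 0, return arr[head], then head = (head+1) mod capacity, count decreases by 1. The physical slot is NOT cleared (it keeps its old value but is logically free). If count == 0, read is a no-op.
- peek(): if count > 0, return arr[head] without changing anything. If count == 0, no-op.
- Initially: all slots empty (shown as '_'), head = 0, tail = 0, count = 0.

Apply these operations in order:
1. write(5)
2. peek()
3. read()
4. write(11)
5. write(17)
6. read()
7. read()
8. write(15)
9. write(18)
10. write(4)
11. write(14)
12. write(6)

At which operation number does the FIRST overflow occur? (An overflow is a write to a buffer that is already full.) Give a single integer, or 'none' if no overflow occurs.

After op 1 (write(5)): arr=[5 _ _ _] head=0 tail=1 count=1
After op 2 (peek()): arr=[5 _ _ _] head=0 tail=1 count=1
After op 3 (read()): arr=[5 _ _ _] head=1 tail=1 count=0
After op 4 (write(11)): arr=[5 11 _ _] head=1 tail=2 count=1
After op 5 (write(17)): arr=[5 11 17 _] head=1 tail=3 count=2
After op 6 (read()): arr=[5 11 17 _] head=2 tail=3 count=1
After op 7 (read()): arr=[5 11 17 _] head=3 tail=3 count=0
After op 8 (write(15)): arr=[5 11 17 15] head=3 tail=0 count=1
After op 9 (write(18)): arr=[18 11 17 15] head=3 tail=1 count=2
After op 10 (write(4)): arr=[18 4 17 15] head=3 tail=2 count=3
After op 11 (write(14)): arr=[18 4 14 15] head=3 tail=3 count=4
After op 12 (write(6)): arr=[18 4 14 6] head=0 tail=0 count=4

Answer: 12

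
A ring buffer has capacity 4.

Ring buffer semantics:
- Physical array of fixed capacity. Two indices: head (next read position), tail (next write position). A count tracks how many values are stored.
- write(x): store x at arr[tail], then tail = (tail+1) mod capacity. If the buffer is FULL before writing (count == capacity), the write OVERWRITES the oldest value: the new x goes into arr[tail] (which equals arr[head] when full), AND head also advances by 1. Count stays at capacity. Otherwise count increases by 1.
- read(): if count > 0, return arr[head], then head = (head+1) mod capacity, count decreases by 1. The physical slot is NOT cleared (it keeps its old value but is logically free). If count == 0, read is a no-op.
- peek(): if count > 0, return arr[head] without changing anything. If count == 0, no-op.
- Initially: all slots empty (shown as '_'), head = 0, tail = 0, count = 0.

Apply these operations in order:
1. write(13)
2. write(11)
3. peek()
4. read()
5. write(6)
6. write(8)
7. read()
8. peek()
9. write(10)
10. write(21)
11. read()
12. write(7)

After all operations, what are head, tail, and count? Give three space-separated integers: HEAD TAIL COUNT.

Answer: 3 3 4

Derivation:
After op 1 (write(13)): arr=[13 _ _ _] head=0 tail=1 count=1
After op 2 (write(11)): arr=[13 11 _ _] head=0 tail=2 count=2
After op 3 (peek()): arr=[13 11 _ _] head=0 tail=2 count=2
After op 4 (read()): arr=[13 11 _ _] head=1 tail=2 count=1
After op 5 (write(6)): arr=[13 11 6 _] head=1 tail=3 count=2
After op 6 (write(8)): arr=[13 11 6 8] head=1 tail=0 count=3
After op 7 (read()): arr=[13 11 6 8] head=2 tail=0 count=2
After op 8 (peek()): arr=[13 11 6 8] head=2 tail=0 count=2
After op 9 (write(10)): arr=[10 11 6 8] head=2 tail=1 count=3
After op 10 (write(21)): arr=[10 21 6 8] head=2 tail=2 count=4
After op 11 (read()): arr=[10 21 6 8] head=3 tail=2 count=3
After op 12 (write(7)): arr=[10 21 7 8] head=3 tail=3 count=4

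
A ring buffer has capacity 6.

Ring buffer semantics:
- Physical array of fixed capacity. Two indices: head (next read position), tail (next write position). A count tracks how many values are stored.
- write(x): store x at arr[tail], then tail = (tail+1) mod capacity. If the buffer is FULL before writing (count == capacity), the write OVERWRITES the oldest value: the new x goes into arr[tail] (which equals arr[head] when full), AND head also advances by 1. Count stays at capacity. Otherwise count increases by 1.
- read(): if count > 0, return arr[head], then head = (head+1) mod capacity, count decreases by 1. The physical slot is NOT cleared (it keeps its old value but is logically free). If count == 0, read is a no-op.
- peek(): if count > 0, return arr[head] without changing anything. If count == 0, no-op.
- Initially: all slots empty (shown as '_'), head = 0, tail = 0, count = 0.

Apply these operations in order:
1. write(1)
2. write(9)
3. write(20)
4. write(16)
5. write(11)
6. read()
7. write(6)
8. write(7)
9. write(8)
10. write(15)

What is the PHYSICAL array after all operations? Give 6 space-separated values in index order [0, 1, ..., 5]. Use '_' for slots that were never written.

After op 1 (write(1)): arr=[1 _ _ _ _ _] head=0 tail=1 count=1
After op 2 (write(9)): arr=[1 9 _ _ _ _] head=0 tail=2 count=2
After op 3 (write(20)): arr=[1 9 20 _ _ _] head=0 tail=3 count=3
After op 4 (write(16)): arr=[1 9 20 16 _ _] head=0 tail=4 count=4
After op 5 (write(11)): arr=[1 9 20 16 11 _] head=0 tail=5 count=5
After op 6 (read()): arr=[1 9 20 16 11 _] head=1 tail=5 count=4
After op 7 (write(6)): arr=[1 9 20 16 11 6] head=1 tail=0 count=5
After op 8 (write(7)): arr=[7 9 20 16 11 6] head=1 tail=1 count=6
After op 9 (write(8)): arr=[7 8 20 16 11 6] head=2 tail=2 count=6
After op 10 (write(15)): arr=[7 8 15 16 11 6] head=3 tail=3 count=6

Answer: 7 8 15 16 11 6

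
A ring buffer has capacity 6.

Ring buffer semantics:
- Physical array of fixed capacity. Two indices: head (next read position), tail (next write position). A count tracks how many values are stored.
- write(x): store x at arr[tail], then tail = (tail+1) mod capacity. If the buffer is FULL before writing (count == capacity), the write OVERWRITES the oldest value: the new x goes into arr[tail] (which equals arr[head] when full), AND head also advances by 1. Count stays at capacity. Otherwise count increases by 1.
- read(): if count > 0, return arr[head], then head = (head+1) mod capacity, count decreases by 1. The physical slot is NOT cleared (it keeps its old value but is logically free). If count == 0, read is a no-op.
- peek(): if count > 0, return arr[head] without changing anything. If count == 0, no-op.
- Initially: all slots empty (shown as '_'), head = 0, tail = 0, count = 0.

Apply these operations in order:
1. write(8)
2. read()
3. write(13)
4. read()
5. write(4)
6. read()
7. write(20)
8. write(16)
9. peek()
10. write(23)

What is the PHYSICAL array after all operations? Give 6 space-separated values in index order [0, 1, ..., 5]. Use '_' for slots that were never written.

Answer: 8 13 4 20 16 23

Derivation:
After op 1 (write(8)): arr=[8 _ _ _ _ _] head=0 tail=1 count=1
After op 2 (read()): arr=[8 _ _ _ _ _] head=1 tail=1 count=0
After op 3 (write(13)): arr=[8 13 _ _ _ _] head=1 tail=2 count=1
After op 4 (read()): arr=[8 13 _ _ _ _] head=2 tail=2 count=0
After op 5 (write(4)): arr=[8 13 4 _ _ _] head=2 tail=3 count=1
After op 6 (read()): arr=[8 13 4 _ _ _] head=3 tail=3 count=0
After op 7 (write(20)): arr=[8 13 4 20 _ _] head=3 tail=4 count=1
After op 8 (write(16)): arr=[8 13 4 20 16 _] head=3 tail=5 count=2
After op 9 (peek()): arr=[8 13 4 20 16 _] head=3 tail=5 count=2
After op 10 (write(23)): arr=[8 13 4 20 16 23] head=3 tail=0 count=3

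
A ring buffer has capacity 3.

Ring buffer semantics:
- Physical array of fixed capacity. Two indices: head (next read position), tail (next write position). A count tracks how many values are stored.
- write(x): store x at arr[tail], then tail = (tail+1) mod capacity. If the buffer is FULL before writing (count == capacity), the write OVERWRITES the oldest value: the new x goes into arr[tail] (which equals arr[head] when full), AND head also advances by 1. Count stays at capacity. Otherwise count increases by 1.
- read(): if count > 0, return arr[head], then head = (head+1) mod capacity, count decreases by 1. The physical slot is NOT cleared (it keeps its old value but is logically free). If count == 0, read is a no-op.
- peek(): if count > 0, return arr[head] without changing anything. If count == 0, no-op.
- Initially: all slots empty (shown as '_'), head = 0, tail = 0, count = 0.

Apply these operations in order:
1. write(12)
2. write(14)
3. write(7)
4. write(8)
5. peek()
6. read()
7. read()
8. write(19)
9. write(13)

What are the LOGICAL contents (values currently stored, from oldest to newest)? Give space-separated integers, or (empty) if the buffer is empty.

After op 1 (write(12)): arr=[12 _ _] head=0 tail=1 count=1
After op 2 (write(14)): arr=[12 14 _] head=0 tail=2 count=2
After op 3 (write(7)): arr=[12 14 7] head=0 tail=0 count=3
After op 4 (write(8)): arr=[8 14 7] head=1 tail=1 count=3
After op 5 (peek()): arr=[8 14 7] head=1 tail=1 count=3
After op 6 (read()): arr=[8 14 7] head=2 tail=1 count=2
After op 7 (read()): arr=[8 14 7] head=0 tail=1 count=1
After op 8 (write(19)): arr=[8 19 7] head=0 tail=2 count=2
After op 9 (write(13)): arr=[8 19 13] head=0 tail=0 count=3

Answer: 8 19 13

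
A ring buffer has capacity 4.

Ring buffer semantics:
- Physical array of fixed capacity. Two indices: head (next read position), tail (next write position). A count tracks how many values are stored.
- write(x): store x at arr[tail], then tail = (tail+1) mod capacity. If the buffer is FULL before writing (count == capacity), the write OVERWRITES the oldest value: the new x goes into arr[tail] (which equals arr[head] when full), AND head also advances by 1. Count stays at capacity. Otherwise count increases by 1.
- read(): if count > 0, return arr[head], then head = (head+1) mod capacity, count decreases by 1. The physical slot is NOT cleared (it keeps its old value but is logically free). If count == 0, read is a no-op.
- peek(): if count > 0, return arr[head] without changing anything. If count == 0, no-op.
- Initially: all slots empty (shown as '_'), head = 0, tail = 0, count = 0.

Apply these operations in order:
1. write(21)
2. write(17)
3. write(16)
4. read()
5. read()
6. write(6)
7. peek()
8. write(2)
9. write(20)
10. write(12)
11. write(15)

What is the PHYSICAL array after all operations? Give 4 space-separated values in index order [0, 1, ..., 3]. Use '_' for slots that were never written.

Answer: 2 20 12 15

Derivation:
After op 1 (write(21)): arr=[21 _ _ _] head=0 tail=1 count=1
After op 2 (write(17)): arr=[21 17 _ _] head=0 tail=2 count=2
After op 3 (write(16)): arr=[21 17 16 _] head=0 tail=3 count=3
After op 4 (read()): arr=[21 17 16 _] head=1 tail=3 count=2
After op 5 (read()): arr=[21 17 16 _] head=2 tail=3 count=1
After op 6 (write(6)): arr=[21 17 16 6] head=2 tail=0 count=2
After op 7 (peek()): arr=[21 17 16 6] head=2 tail=0 count=2
After op 8 (write(2)): arr=[2 17 16 6] head=2 tail=1 count=3
After op 9 (write(20)): arr=[2 20 16 6] head=2 tail=2 count=4
After op 10 (write(12)): arr=[2 20 12 6] head=3 tail=3 count=4
After op 11 (write(15)): arr=[2 20 12 15] head=0 tail=0 count=4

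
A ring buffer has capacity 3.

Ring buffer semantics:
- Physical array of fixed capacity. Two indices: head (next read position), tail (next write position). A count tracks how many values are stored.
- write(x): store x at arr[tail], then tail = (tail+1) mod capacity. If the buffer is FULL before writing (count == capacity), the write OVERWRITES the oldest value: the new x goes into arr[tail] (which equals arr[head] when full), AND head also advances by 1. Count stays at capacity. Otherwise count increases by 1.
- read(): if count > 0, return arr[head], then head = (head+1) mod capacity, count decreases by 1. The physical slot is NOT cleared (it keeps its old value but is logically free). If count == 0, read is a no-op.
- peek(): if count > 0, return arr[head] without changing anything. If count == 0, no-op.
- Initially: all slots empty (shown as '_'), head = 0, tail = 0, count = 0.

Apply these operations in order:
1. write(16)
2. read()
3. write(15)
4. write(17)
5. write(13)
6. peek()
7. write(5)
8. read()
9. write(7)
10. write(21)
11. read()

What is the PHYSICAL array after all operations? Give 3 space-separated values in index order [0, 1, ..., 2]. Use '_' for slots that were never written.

After op 1 (write(16)): arr=[16 _ _] head=0 tail=1 count=1
After op 2 (read()): arr=[16 _ _] head=1 tail=1 count=0
After op 3 (write(15)): arr=[16 15 _] head=1 tail=2 count=1
After op 4 (write(17)): arr=[16 15 17] head=1 tail=0 count=2
After op 5 (write(13)): arr=[13 15 17] head=1 tail=1 count=3
After op 6 (peek()): arr=[13 15 17] head=1 tail=1 count=3
After op 7 (write(5)): arr=[13 5 17] head=2 tail=2 count=3
After op 8 (read()): arr=[13 5 17] head=0 tail=2 count=2
After op 9 (write(7)): arr=[13 5 7] head=0 tail=0 count=3
After op 10 (write(21)): arr=[21 5 7] head=1 tail=1 count=3
After op 11 (read()): arr=[21 5 7] head=2 tail=1 count=2

Answer: 21 5 7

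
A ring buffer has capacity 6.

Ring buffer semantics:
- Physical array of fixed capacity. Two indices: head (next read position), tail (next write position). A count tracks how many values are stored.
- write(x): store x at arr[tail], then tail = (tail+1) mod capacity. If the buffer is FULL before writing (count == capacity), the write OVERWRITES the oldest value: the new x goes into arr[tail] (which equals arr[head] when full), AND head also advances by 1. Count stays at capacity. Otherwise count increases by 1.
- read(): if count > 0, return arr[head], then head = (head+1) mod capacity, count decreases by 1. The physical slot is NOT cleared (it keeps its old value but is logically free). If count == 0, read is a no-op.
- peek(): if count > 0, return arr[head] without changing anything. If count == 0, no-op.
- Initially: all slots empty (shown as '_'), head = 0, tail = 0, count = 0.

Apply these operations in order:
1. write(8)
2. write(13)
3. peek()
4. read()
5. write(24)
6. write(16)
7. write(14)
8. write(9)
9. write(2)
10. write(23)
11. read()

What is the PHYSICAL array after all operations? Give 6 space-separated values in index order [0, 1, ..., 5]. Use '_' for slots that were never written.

After op 1 (write(8)): arr=[8 _ _ _ _ _] head=0 tail=1 count=1
After op 2 (write(13)): arr=[8 13 _ _ _ _] head=0 tail=2 count=2
After op 3 (peek()): arr=[8 13 _ _ _ _] head=0 tail=2 count=2
After op 4 (read()): arr=[8 13 _ _ _ _] head=1 tail=2 count=1
After op 5 (write(24)): arr=[8 13 24 _ _ _] head=1 tail=3 count=2
After op 6 (write(16)): arr=[8 13 24 16 _ _] head=1 tail=4 count=3
After op 7 (write(14)): arr=[8 13 24 16 14 _] head=1 tail=5 count=4
After op 8 (write(9)): arr=[8 13 24 16 14 9] head=1 tail=0 count=5
After op 9 (write(2)): arr=[2 13 24 16 14 9] head=1 tail=1 count=6
After op 10 (write(23)): arr=[2 23 24 16 14 9] head=2 tail=2 count=6
After op 11 (read()): arr=[2 23 24 16 14 9] head=3 tail=2 count=5

Answer: 2 23 24 16 14 9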